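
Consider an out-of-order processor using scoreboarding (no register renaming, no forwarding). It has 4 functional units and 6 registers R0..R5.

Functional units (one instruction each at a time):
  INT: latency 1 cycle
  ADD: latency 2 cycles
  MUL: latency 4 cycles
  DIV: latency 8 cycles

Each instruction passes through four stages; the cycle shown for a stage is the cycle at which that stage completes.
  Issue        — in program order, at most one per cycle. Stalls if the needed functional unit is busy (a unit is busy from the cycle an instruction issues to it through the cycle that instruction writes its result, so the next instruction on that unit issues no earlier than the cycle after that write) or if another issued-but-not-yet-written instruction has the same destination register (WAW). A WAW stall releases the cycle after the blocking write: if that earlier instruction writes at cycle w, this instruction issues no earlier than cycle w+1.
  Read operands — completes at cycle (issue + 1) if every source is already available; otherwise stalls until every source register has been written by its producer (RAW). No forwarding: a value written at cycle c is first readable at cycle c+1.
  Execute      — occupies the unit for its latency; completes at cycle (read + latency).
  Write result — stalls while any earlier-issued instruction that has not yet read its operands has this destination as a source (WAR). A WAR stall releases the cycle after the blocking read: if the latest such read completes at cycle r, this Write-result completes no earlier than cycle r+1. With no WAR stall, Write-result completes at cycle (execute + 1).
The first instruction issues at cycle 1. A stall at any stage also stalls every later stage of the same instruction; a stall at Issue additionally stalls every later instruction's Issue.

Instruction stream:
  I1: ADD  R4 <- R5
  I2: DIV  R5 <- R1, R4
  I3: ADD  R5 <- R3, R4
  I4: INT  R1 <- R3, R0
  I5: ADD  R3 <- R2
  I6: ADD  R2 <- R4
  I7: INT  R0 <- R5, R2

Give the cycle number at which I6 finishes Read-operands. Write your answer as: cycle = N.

cycle = 27

[I1] 1/2/4/5
[I2] 2/6/14/15  (RAW R4: wait I1 write@5)
[I3] 16/17/19/20  (WAW R5: wait I2 write@15)
[I4] 17/18/19/20
[I5] 21/22/24/25  (struct: ADD busy until I3 writes@20)
[I6] 26/27/29/30  (struct: ADD busy until I5 writes@25)
[I7] 27/31/32/33  (RAW R2: wait I6 write@30)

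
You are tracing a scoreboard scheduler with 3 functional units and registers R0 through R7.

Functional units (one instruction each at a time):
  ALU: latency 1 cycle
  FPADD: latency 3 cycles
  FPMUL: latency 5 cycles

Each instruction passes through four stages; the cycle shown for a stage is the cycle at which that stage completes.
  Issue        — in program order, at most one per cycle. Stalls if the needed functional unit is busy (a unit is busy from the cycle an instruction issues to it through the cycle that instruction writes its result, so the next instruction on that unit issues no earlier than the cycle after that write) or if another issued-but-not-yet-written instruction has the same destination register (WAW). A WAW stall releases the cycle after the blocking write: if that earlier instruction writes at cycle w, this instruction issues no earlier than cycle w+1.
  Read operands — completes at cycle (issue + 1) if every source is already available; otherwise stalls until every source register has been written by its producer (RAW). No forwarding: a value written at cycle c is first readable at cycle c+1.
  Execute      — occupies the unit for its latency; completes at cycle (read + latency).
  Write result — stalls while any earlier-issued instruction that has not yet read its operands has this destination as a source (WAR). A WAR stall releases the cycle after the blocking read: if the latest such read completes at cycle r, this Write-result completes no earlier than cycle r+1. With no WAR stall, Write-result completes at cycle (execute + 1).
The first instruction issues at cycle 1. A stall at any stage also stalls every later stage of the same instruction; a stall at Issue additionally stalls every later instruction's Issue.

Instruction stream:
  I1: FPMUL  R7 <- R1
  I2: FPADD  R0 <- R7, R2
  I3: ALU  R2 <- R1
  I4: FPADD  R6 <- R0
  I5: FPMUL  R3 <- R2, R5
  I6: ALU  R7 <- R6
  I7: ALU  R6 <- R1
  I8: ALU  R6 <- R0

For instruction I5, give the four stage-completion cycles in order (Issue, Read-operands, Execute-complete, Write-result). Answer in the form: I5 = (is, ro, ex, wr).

I5 = (15, 16, 21, 22)

I1 -> (1, 2, 7, 8)
I2 -> (2, 9, 12, 13)  // RAW R7: wait I1 write@8
I3 -> (3, 4, 5, 10)  // WAR R2: wait I2 read@9
I4 -> (14, 15, 18, 19)  // struct: FPADD busy until I2 writes@13
I5 -> (15, 16, 21, 22)
I6 -> (16, 20, 21, 22)  // RAW R6: wait I4 write@19
I7 -> (23, 24, 25, 26)  // struct: ALU busy until I6 writes@22
I8 -> (27, 28, 29, 30)  // struct: ALU busy until I7 writes@26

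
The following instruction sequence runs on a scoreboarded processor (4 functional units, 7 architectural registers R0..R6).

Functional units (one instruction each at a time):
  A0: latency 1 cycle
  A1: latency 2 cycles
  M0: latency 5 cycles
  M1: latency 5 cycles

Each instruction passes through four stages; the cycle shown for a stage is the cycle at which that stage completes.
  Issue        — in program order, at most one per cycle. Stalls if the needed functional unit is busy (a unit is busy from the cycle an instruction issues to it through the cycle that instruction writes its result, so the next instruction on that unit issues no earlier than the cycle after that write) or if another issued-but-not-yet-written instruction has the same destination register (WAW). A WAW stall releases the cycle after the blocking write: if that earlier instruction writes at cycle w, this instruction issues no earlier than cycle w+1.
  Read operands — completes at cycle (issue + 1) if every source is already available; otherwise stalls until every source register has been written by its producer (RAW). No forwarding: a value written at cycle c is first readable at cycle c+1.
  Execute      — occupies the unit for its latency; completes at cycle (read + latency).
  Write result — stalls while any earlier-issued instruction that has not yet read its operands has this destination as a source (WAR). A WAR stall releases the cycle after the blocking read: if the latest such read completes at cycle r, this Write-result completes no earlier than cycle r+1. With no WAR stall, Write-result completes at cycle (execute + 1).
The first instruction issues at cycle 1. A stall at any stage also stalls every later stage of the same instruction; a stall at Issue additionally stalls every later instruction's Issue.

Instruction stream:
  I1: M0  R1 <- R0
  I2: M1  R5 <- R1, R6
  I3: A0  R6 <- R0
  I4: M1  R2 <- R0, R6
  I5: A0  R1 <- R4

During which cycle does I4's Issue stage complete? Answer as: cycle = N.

cycle = 16

t=1  issue I1 (M0)
t=2  I1 read-ops · issue I2 (M1)
t=3  issue I3 (A0)
t=4  I3 read-ops
t=5  I3 finished on A0
t=7  I1 finished on M0
t=8  I1→R1
t=9  I2 read-ops
t=10  I3→R6
t=14  I2 finished on M1
t=15  I2→R5
t=16  issue I4 (M1)
t=17  I4 read-ops · issue I5 (A0)
t=18  I5 read-ops
t=19  I5 finished on A0
t=20  I5→R1
t=22  I4 finished on M1
t=23  I4→R2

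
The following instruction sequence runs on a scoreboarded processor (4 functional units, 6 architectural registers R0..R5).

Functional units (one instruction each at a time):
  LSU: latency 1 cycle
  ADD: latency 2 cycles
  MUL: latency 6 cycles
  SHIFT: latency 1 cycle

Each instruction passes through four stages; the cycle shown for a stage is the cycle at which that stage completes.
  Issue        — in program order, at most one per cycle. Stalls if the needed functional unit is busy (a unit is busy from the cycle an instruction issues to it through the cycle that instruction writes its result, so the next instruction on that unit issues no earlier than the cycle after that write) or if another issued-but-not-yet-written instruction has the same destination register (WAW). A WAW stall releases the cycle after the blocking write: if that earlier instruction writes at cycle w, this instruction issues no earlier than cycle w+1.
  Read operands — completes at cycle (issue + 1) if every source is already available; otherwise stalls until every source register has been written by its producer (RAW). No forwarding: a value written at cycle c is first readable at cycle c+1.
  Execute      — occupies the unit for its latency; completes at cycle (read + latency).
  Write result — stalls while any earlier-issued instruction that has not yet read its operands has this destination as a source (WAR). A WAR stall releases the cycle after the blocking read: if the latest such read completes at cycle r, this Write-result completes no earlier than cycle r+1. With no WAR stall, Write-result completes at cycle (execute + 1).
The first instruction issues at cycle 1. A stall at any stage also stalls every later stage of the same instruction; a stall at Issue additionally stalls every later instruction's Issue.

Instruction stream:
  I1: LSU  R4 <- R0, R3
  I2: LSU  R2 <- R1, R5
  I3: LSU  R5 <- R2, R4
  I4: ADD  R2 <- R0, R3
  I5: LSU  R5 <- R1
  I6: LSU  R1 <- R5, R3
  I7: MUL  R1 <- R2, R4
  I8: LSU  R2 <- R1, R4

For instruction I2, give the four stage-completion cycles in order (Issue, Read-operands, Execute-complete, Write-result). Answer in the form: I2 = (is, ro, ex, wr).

cycle 1: I1 issues→LSU
cycle 2: I1 reads
cycle 3: I1 exec-done
cycle 4: I1 writes R4
cycle 5: I2 issues→LSU
cycle 6: I2 reads
cycle 7: I2 exec-done
cycle 8: I2 writes R2
cycle 9: I3 issues→LSU
cycle 10: I3 reads | I4 issues→ADD
cycle 11: I3 exec-done | I4 reads
cycle 12: I3 writes R5
cycle 13: I4 exec-done | I5 issues→LSU
cycle 14: I4 writes R2 | I5 reads
cycle 15: I5 exec-done
cycle 16: I5 writes R5
cycle 17: I6 issues→LSU
cycle 18: I6 reads
cycle 19: I6 exec-done
cycle 20: I6 writes R1
cycle 21: I7 issues→MUL
cycle 22: I7 reads | I8 issues→LSU
cycle 28: I7 exec-done
cycle 29: I7 writes R1
cycle 30: I8 reads
cycle 31: I8 exec-done
cycle 32: I8 writes R2

I2 = (5, 6, 7, 8)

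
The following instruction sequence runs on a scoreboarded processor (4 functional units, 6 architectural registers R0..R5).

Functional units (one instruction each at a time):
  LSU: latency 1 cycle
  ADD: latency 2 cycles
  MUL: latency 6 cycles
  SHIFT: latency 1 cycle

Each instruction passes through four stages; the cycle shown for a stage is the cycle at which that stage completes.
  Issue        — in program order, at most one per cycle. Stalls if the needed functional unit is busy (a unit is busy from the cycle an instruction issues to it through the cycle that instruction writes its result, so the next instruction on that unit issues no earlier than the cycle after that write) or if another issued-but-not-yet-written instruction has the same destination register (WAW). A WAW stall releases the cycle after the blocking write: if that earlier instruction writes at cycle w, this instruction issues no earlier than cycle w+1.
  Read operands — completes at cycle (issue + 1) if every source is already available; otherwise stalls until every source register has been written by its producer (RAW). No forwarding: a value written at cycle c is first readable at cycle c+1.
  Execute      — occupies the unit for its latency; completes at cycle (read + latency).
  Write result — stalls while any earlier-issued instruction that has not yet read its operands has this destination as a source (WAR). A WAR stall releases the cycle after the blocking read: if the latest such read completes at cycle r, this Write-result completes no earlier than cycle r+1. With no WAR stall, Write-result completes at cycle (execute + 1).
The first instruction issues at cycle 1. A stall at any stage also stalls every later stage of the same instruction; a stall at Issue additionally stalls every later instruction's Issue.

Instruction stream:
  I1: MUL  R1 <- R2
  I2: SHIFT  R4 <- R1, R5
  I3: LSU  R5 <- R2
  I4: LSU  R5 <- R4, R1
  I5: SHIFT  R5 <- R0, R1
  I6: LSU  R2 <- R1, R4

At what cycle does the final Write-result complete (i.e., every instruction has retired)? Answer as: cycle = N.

cycle = 20

c1: I1 issues→MUL
c2: I1 reads · I2 issues→SHIFT
c3: I3 issues→LSU
c4: I3 reads
c5: I3 exec-done
c8: I1 exec-done
c9: I1 writes R1
c10: I2 reads
c11: I2 exec-done · I3 writes R5
c12: I2 writes R4 · I4 issues→LSU
c13: I4 reads
c14: I4 exec-done
c15: I4 writes R5
c16: I5 issues→SHIFT
c17: I5 reads · I6 issues→LSU
c18: I5 exec-done · I6 reads
c19: I5 writes R5 · I6 exec-done
c20: I6 writes R2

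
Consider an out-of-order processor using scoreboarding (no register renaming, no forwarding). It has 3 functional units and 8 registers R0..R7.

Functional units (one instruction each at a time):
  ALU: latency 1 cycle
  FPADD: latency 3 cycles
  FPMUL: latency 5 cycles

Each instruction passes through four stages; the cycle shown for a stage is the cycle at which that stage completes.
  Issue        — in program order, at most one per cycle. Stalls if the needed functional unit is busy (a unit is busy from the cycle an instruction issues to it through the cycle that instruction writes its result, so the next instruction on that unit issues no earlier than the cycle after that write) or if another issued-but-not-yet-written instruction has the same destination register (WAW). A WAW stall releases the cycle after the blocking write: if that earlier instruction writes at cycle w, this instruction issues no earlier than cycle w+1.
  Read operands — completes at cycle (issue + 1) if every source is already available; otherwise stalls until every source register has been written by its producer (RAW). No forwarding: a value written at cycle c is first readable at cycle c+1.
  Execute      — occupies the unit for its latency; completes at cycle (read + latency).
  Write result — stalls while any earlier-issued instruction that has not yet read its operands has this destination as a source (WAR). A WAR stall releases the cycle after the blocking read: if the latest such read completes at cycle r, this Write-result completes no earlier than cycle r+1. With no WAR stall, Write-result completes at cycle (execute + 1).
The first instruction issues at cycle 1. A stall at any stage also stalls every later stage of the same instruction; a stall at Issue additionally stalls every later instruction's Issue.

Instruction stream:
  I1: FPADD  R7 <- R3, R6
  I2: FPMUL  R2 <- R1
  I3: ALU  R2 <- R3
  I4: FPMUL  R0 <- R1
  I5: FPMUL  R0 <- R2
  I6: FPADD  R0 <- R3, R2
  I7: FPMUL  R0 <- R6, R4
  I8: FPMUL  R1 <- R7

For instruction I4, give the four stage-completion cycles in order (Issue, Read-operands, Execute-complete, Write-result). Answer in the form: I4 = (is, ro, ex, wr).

I4 = (11, 12, 17, 18)

cycle 1: issue I1 (FPADD)
cycle 2: I1 read-ops, issue I2 (FPMUL)
cycle 3: I2 read-ops
cycle 5: I1 finished on FPADD
cycle 6: I1→R7
cycle 8: I2 finished on FPMUL
cycle 9: I2→R2
cycle 10: issue I3 (ALU)
cycle 11: I3 read-ops, issue I4 (FPMUL)
cycle 12: I3 finished on ALU, I4 read-ops
cycle 13: I3→R2
cycle 17: I4 finished on FPMUL
cycle 18: I4→R0
cycle 19: issue I5 (FPMUL)
cycle 20: I5 read-ops
cycle 25: I5 finished on FPMUL
cycle 26: I5→R0
cycle 27: issue I6 (FPADD)
cycle 28: I6 read-ops
cycle 31: I6 finished on FPADD
cycle 32: I6→R0
cycle 33: issue I7 (FPMUL)
cycle 34: I7 read-ops
cycle 39: I7 finished on FPMUL
cycle 40: I7→R0
cycle 41: issue I8 (FPMUL)
cycle 42: I8 read-ops
cycle 47: I8 finished on FPMUL
cycle 48: I8→R1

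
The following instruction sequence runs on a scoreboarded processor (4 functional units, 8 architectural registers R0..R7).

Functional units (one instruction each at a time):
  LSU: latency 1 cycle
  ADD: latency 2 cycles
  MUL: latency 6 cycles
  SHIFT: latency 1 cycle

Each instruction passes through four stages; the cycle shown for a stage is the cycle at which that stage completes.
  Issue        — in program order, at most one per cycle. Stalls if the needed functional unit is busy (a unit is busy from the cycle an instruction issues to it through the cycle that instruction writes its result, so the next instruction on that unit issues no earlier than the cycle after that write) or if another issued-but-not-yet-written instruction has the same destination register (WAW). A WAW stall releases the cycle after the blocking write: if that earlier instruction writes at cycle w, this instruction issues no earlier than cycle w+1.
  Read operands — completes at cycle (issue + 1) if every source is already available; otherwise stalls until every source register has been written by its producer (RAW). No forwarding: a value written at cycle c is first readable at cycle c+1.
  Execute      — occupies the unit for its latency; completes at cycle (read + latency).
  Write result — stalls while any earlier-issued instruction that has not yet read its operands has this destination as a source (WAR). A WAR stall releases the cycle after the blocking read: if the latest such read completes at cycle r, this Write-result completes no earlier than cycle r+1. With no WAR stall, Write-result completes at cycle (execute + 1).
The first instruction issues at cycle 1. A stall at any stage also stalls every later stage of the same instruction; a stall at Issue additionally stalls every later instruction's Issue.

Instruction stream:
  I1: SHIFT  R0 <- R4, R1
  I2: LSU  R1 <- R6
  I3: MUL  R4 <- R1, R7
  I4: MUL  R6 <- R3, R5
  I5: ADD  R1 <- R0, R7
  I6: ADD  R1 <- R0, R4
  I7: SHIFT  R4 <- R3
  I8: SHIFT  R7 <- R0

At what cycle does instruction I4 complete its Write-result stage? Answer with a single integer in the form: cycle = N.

  I1 | 1 | 2 | 3 | 4
  I2 | 2 | 3 | 4 | 5
  I3 | 3 | 6 | 12 | 13   RAW R1: wait I2 write@5
  I4 | 14 | 15 | 21 | 22   struct: MUL busy until I3 writes@13
  I5 | 15 | 16 | 18 | 19
  I6 | 20 | 21 | 23 | 24   struct: ADD busy until I5 writes@19
  I7 | 21 | 22 | 23 | 24
  I8 | 25 | 26 | 27 | 28   struct: SHIFT busy until I7 writes@24

cycle = 22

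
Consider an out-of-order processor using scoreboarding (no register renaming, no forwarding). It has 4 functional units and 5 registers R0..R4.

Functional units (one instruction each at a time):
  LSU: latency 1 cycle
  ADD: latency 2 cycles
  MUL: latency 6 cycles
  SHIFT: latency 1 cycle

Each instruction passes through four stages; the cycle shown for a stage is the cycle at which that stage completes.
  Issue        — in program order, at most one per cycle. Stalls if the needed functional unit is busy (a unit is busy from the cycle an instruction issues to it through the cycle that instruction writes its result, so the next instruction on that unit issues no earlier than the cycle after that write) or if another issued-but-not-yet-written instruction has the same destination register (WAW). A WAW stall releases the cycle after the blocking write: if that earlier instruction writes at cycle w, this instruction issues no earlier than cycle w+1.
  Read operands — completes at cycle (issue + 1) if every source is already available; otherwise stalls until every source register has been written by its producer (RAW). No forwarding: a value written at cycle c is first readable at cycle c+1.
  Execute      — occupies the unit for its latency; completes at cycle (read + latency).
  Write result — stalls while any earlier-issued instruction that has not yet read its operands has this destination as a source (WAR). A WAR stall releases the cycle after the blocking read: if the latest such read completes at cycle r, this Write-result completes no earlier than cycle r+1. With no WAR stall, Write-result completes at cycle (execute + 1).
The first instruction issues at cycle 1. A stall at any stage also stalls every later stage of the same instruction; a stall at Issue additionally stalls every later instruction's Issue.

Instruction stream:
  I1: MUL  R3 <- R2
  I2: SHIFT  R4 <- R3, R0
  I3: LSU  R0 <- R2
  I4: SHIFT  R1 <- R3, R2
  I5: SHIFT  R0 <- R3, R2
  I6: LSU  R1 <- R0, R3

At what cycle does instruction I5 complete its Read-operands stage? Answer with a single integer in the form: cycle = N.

cycle = 18

1) issue 1, read 2, done 8, write 9
2) issue 2, read 10, done 11, write 12  <RAW R3: wait I1 write@9>
3) issue 3, read 4, done 5, write 11  <WAR R0: wait I2 read@10>
4) issue 13, read 14, done 15, write 16  <struct: SHIFT busy until I2 writes@12>
5) issue 17, read 18, done 19, write 20  <struct: SHIFT busy until I4 writes@16>
6) issue 18, read 21, done 22, write 23  <RAW R0: wait I5 write@20>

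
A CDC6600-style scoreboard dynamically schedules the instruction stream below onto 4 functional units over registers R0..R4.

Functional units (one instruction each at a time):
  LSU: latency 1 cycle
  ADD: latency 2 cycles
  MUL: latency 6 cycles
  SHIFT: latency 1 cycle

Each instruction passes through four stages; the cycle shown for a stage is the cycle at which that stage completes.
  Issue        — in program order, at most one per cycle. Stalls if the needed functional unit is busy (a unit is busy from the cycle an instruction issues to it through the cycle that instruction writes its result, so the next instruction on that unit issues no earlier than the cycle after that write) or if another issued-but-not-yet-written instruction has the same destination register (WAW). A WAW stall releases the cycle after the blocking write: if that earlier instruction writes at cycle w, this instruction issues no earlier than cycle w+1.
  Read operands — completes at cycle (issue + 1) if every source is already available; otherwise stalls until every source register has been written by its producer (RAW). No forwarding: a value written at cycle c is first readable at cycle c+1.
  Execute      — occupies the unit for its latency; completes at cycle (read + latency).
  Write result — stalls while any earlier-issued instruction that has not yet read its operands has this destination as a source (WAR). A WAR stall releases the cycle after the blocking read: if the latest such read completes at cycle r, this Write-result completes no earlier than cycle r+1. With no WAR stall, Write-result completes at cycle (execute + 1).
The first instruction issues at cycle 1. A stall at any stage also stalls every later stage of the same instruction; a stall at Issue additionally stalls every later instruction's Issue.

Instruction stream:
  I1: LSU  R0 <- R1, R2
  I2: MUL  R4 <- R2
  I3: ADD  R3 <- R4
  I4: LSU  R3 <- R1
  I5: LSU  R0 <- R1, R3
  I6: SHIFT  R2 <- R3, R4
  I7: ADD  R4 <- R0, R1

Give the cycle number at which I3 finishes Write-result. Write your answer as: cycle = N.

cycle = 14

cycle 1: I1 dispatched to LSU
cycle 2: I1 operands ready; I2 dispatched to MUL
cycle 3: I1 complete; I2 operands ready; I3 dispatched to ADD
cycle 4: R0←I1
cycle 9: I2 complete
cycle 10: R4←I2
cycle 11: I3 operands ready
cycle 13: I3 complete
cycle 14: R3←I3
cycle 15: I4 dispatched to LSU
cycle 16: I4 operands ready
cycle 17: I4 complete
cycle 18: R3←I4
cycle 19: I5 dispatched to LSU
cycle 20: I5 operands ready; I6 dispatched to SHIFT
cycle 21: I5 complete; I6 operands ready; I7 dispatched to ADD
cycle 22: R0←I5; I6 complete
cycle 23: R2←I6; I7 operands ready
cycle 25: I7 complete
cycle 26: R4←I7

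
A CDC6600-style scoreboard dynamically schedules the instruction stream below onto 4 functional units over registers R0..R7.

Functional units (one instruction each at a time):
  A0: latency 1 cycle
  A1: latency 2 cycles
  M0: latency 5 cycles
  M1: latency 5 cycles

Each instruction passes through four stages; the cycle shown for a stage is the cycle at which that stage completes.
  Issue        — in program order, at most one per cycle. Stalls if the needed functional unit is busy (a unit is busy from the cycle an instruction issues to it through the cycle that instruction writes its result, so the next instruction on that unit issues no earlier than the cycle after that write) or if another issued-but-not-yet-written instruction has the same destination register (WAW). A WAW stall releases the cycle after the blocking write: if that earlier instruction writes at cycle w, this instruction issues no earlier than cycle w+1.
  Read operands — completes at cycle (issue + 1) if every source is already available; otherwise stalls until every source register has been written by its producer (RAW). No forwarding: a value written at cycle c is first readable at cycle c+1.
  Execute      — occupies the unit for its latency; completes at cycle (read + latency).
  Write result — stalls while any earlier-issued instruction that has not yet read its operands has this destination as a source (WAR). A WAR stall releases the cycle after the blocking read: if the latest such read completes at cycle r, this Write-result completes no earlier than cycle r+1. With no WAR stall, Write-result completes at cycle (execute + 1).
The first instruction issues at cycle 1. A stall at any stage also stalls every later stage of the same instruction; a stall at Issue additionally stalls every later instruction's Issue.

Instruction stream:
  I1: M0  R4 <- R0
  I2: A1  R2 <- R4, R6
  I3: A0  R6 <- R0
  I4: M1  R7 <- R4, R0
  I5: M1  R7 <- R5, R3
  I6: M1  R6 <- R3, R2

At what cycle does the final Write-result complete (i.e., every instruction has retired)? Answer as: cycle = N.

I1: IS=1 RO=2 EX=7 WR=8
I2: IS=2 RO=9 EX=11 WR=12  [RAW R4: wait I1 write@8]
I3: IS=3 RO=4 EX=5 WR=10  [WAR R6: wait I2 read@9]
I4: IS=4 RO=9 EX=14 WR=15  [RAW R4: wait I1 write@8]
I5: IS=16 RO=17 EX=22 WR=23  [struct: M1 busy until I4 writes@15]
I6: IS=24 RO=25 EX=30 WR=31  [struct: M1 busy until I5 writes@23]

cycle = 31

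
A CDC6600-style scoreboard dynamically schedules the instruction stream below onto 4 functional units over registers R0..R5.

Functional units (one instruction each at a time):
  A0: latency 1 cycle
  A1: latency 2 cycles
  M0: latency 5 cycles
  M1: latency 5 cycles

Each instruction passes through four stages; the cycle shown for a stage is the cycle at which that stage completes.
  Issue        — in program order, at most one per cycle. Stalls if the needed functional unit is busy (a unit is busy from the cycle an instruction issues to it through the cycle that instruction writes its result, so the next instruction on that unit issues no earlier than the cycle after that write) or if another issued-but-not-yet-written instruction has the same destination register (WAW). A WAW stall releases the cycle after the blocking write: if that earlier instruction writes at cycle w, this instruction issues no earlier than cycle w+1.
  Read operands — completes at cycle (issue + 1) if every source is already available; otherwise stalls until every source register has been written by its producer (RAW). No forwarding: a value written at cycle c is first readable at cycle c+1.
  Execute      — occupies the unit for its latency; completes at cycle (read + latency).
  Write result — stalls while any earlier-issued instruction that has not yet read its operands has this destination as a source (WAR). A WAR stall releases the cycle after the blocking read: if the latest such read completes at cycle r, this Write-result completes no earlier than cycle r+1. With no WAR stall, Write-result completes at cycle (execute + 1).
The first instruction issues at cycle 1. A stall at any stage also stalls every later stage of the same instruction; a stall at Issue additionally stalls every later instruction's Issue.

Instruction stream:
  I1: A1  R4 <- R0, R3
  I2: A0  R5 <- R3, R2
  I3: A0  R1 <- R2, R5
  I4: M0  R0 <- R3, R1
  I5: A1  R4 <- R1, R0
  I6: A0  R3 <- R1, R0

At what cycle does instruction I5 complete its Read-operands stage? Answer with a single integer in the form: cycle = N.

I1: IS=1 RO=2 EX=4 WR=5
I2: IS=2 RO=3 EX=4 WR=5
I3: IS=6 RO=7 EX=8 WR=9  [struct: A0 busy until I2 writes@5]
I4: IS=7 RO=10 EX=15 WR=16  [RAW R1: wait I3 write@9]
I5: IS=8 RO=17 EX=19 WR=20  [RAW R0: wait I4 write@16]
I6: IS=10 RO=17 EX=18 WR=19  [struct: A0 busy until I3 writes@9; RAW R0: wait I4 write@16]

cycle = 17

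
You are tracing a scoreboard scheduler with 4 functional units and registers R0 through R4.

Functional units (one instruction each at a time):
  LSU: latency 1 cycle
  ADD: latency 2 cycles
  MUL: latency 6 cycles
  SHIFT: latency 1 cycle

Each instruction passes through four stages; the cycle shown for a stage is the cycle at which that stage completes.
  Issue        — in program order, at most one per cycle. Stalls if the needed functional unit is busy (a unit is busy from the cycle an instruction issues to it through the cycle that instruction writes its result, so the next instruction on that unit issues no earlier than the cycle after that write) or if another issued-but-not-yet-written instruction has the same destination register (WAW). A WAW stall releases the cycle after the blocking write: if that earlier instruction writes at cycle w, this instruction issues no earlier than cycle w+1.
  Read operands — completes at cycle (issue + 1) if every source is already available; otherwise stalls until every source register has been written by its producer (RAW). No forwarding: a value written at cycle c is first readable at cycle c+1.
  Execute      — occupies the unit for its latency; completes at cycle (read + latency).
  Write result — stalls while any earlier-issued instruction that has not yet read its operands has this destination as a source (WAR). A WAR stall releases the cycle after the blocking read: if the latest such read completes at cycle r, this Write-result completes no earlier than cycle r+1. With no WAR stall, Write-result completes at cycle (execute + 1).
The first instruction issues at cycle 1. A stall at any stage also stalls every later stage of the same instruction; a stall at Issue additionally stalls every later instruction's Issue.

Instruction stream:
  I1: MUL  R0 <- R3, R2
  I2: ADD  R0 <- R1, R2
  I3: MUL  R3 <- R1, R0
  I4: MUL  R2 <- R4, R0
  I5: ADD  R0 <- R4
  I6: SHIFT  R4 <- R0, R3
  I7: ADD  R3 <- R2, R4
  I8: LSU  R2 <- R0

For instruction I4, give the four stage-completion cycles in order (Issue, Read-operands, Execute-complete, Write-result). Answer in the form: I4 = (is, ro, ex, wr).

I4 = (23, 24, 30, 31)

[I1] 1/2/8/9
[I2] 10/11/13/14  (WAW R0: wait I1 write@9)
[I3] 11/15/21/22  (RAW R0: wait I2 write@14)
[I4] 23/24/30/31  (struct: MUL busy until I3 writes@22)
[I5] 24/25/27/28
[I6] 25/29/30/31  (RAW R0: wait I5 write@28)
[I7] 29/32/34/35  (struct: ADD busy until I5 writes@28; RAW R2: wait I4 write@31; RAW R4: wait I6 write@31)
[I8] 32/33/34/35  (WAW R2: wait I4 write@31)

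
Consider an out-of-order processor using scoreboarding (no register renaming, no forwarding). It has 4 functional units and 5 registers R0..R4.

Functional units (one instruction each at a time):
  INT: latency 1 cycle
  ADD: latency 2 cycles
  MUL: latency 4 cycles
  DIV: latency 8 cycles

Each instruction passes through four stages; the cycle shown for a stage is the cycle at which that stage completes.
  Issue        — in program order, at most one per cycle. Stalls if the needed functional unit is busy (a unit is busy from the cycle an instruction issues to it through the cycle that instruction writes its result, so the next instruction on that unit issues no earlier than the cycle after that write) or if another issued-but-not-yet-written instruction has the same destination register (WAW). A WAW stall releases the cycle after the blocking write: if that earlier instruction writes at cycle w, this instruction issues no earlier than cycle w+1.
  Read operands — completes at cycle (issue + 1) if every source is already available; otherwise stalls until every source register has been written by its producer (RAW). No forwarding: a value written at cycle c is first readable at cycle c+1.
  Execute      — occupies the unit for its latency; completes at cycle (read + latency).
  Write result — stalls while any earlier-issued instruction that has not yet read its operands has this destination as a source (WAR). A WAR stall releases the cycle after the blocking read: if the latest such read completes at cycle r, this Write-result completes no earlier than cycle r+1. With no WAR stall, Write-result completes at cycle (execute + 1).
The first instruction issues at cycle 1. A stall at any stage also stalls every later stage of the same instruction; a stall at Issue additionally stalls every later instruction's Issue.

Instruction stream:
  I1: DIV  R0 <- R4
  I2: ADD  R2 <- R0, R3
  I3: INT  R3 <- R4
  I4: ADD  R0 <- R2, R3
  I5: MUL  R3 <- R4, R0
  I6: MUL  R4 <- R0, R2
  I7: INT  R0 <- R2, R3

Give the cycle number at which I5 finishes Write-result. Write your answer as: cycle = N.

cycle = 26

[1] I1 issues→DIV
[2] I1 reads; I2 issues→ADD
[3] I3 issues→INT
[4] I3 reads
[5] I3 exec-done
[10] I1 exec-done
[11] I1 writes R0
[12] I2 reads
[13] I3 writes R3
[14] I2 exec-done
[15] I2 writes R2
[16] I4 issues→ADD
[17] I4 reads; I5 issues→MUL
[19] I4 exec-done
[20] I4 writes R0
[21] I5 reads
[25] I5 exec-done
[26] I5 writes R3
[27] I6 issues→MUL
[28] I6 reads; I7 issues→INT
[29] I7 reads
[30] I7 exec-done
[31] I7 writes R0
[32] I6 exec-done
[33] I6 writes R4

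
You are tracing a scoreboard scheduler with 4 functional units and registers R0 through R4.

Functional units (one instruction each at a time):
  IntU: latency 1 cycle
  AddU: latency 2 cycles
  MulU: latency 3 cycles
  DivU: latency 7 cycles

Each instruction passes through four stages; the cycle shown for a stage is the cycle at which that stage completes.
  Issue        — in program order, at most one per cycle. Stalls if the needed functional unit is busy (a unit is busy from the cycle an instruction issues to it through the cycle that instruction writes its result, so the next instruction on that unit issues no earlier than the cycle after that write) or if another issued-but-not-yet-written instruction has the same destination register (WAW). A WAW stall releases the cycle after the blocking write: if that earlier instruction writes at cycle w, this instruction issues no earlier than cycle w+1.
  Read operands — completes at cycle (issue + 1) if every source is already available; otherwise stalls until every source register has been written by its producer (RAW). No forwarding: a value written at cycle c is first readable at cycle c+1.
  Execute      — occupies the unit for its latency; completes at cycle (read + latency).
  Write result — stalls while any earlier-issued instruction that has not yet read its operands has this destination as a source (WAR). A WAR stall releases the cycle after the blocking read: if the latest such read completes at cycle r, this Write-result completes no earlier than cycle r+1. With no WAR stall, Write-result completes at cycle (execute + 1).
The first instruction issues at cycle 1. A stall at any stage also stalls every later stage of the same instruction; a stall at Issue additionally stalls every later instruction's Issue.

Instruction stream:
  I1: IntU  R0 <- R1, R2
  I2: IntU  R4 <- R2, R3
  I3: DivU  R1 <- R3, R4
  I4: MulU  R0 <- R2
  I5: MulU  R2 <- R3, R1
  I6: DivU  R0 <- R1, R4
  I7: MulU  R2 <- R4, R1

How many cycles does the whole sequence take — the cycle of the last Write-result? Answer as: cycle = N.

[I1] 1/2/3/4
[I2] 5/6/7/8  (struct: IntU busy until I1 writes@4)
[I3] 6/9/16/17  (RAW R4: wait I2 write@8)
[I4] 7/8/11/12
[I5] 13/18/21/22  (struct: MulU busy until I4 writes@12; RAW R1: wait I3 write@17)
[I6] 18/19/26/27  (struct: DivU busy until I3 writes@17)
[I7] 23/24/27/28  (struct: MulU busy until I5 writes@22)

cycle = 28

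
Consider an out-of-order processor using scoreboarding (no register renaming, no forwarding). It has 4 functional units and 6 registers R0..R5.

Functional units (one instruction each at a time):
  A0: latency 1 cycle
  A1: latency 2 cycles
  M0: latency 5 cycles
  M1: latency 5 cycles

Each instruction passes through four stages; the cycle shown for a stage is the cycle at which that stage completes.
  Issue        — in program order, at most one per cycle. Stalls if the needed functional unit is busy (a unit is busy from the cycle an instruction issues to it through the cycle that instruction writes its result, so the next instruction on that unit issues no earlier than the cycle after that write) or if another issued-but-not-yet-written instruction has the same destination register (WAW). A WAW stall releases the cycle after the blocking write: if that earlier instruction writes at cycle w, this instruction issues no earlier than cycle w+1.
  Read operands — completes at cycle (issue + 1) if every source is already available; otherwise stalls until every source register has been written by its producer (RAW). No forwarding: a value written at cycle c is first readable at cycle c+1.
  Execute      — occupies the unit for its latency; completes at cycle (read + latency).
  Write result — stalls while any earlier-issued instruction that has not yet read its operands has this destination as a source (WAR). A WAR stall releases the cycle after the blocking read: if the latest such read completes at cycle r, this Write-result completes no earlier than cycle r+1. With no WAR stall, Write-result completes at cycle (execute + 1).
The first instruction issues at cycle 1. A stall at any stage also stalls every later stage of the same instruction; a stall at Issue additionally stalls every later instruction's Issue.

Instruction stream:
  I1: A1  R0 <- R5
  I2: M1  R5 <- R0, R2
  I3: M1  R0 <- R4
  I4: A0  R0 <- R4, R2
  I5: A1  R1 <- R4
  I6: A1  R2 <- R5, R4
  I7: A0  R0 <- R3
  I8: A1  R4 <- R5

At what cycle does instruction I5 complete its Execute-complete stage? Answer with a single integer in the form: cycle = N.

cycle = 25

c1: I1 issues→A1
c2: I1 reads; I2 issues→M1
c4: I1 exec-done
c5: I1 writes R0
c6: I2 reads
c11: I2 exec-done
c12: I2 writes R5
c13: I3 issues→M1
c14: I3 reads
c19: I3 exec-done
c20: I3 writes R0
c21: I4 issues→A0
c22: I4 reads; I5 issues→A1
c23: I4 exec-done; I5 reads
c24: I4 writes R0
c25: I5 exec-done
c26: I5 writes R1
c27: I6 issues→A1
c28: I6 reads; I7 issues→A0
c29: I7 reads
c30: I6 exec-done; I7 exec-done
c31: I6 writes R2; I7 writes R0
c32: I8 issues→A1
c33: I8 reads
c35: I8 exec-done
c36: I8 writes R4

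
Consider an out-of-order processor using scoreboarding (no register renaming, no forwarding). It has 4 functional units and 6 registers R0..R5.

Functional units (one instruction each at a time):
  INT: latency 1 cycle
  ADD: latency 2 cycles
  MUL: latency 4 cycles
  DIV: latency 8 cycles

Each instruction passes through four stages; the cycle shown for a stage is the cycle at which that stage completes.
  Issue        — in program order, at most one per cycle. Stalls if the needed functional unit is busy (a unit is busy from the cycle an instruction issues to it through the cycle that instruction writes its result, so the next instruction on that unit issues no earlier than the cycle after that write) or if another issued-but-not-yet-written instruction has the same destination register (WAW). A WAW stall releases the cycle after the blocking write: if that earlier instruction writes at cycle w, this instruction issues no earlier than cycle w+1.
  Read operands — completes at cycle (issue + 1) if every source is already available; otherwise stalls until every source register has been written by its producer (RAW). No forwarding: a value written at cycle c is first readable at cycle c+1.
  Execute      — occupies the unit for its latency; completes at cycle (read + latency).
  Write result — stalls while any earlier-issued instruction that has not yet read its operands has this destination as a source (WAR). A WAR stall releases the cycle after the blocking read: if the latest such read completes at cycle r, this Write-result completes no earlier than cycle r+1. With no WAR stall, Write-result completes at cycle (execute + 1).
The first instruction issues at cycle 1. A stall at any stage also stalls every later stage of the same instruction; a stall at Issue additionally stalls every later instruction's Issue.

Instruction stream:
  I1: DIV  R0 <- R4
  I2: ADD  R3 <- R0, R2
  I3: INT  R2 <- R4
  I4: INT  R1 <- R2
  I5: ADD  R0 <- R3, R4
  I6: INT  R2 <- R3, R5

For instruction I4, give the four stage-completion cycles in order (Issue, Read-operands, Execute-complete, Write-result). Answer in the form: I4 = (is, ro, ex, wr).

c1: I1 dispatched to DIV
c2: I1 operands ready, I2 dispatched to ADD
c3: I3 dispatched to INT
c4: I3 operands ready
c5: I3 complete
c10: I1 complete
c11: R0←I1
c12: I2 operands ready
c13: R2←I3
c14: I2 complete, I4 dispatched to INT
c15: R3←I2, I4 operands ready
c16: I4 complete, I5 dispatched to ADD
c17: R1←I4, I5 operands ready
c18: I6 dispatched to INT
c19: I5 complete, I6 operands ready
c20: R0←I5, I6 complete
c21: R2←I6

I4 = (14, 15, 16, 17)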